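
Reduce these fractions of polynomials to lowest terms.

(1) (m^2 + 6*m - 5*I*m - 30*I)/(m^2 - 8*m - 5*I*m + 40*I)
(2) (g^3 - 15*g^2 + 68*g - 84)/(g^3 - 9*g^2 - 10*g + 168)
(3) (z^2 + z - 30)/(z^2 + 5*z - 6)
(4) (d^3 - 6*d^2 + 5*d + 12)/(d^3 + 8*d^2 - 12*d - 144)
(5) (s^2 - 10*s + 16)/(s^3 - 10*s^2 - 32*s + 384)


(1) = (m + 6)/(m - 8)
(2) = (g - 2)/(g + 4)
(3) = (z - 5)/(z - 1)
(4) = (d^2 - 2*d - 3)/(d^2 + 12*d + 36)
(5) = (s - 2)/(s^2 - 2*s - 48)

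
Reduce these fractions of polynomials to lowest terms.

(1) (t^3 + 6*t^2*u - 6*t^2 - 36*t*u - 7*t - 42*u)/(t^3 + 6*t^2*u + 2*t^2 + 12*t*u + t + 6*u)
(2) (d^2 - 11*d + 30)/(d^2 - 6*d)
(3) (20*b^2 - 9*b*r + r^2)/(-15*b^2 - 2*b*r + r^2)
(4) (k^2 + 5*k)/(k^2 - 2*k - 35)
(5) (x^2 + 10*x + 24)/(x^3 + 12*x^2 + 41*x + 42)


(1) = (t - 7)/(t + 1)
(2) = (d - 5)/d
(3) = (-4*b + r)/(3*b + r)
(4) = k/(k - 7)
(5) = (x^2 + 10*x + 24)/(x^3 + 12*x^2 + 41*x + 42)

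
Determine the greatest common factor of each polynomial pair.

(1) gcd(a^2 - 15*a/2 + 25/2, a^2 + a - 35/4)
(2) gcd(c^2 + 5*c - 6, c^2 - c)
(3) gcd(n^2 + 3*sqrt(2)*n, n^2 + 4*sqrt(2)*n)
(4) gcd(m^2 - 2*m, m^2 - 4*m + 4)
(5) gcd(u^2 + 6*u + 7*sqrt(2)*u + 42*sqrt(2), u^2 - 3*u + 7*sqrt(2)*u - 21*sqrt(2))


(1) = a - 5/2
(2) = gcd((c - 1)*(c + 6), c*(c - 1)) = c - 1
(3) = gcd(n*(n + 3*sqrt(2)), n*(n + 4*sqrt(2))) = n
(4) = gcd(m*(m - 2), (m - 2)^2) = m - 2
(5) = u + 7*sqrt(2)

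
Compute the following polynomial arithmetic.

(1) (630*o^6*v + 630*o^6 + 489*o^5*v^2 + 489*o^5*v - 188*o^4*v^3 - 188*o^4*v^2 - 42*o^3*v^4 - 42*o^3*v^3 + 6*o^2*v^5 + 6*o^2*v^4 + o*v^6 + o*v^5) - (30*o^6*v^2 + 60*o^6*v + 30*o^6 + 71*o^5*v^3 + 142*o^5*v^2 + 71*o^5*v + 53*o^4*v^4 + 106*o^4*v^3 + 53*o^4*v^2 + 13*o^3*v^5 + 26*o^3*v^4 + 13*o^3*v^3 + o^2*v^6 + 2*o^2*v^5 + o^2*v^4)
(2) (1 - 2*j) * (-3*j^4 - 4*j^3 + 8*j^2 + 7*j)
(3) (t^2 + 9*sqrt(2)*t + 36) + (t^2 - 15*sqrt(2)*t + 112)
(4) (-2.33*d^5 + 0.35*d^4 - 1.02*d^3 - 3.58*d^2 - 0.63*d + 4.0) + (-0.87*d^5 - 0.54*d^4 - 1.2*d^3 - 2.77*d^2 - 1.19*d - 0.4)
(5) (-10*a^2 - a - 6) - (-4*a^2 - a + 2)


(1) = -30*o^6*v^2 + 570*o^6*v + 600*o^6 - 71*o^5*v^3 + 347*o^5*v^2 + 418*o^5*v - 53*o^4*v^4 - 294*o^4*v^3 - 241*o^4*v^2 - 13*o^3*v^5 - 68*o^3*v^4 - 55*o^3*v^3 - o^2*v^6 + 4*o^2*v^5 + 5*o^2*v^4 + o*v^6 + o*v^5
(2) = 6*j^5 + 5*j^4 - 20*j^3 - 6*j^2 + 7*j
(3) = 2*t^2 - 6*sqrt(2)*t + 148
(4) = -3.2*d^5 - 0.19*d^4 - 2.22*d^3 - 6.35*d^2 - 1.82*d + 3.6
(5) = -6*a^2 - 8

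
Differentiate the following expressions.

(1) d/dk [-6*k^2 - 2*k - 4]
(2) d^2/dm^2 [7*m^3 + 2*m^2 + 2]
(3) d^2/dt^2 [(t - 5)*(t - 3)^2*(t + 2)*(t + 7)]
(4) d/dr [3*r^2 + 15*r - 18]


(1) = -12*k - 2
(2) = 42*m + 4
(3) = 20*t^3 - 24*t^2 - 276*t + 304
(4) = 6*r + 15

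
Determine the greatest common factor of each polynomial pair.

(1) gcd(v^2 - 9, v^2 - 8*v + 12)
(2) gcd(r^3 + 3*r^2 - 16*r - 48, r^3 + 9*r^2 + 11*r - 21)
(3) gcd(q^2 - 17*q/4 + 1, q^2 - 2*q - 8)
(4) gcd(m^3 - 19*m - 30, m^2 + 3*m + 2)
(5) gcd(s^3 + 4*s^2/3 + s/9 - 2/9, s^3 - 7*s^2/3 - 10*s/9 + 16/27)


(1) = gcd((v - 3)*(v + 3), (v - 6)*(v - 2)) = 1
(2) = r + 3
(3) = gcd((q - 4)*(q - 1/4), (q - 4)*(q + 2)) = q - 4
(4) = m + 2
(5) = gcd((s - 1/3)*(s + 2/3)*(s + 1), (s - 8/3)*(s - 1/3)*(s + 2/3)) = s^2 + s/3 - 2/9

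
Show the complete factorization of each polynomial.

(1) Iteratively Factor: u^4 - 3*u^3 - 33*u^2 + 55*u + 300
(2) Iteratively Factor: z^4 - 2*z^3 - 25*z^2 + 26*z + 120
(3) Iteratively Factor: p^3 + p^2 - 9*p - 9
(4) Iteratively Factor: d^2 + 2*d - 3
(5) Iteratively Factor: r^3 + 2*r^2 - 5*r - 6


(1) = (u - 5)*(u^3 + 2*u^2 - 23*u - 60) = (u - 5)^2*(u^2 + 7*u + 12) = (u - 5)^2*(u + 4)*(u + 3)
(2) = (z - 5)*(z^3 + 3*z^2 - 10*z - 24) = (z - 5)*(z - 3)*(z^2 + 6*z + 8) = (z - 5)*(z - 3)*(z + 4)*(z + 2)
(3) = (p - 3)*(p^2 + 4*p + 3) = (p - 3)*(p + 3)*(p + 1)
(4) = (d + 3)*(d - 1)
(5) = (r + 1)*(r^2 + r - 6) = (r + 1)*(r + 3)*(r - 2)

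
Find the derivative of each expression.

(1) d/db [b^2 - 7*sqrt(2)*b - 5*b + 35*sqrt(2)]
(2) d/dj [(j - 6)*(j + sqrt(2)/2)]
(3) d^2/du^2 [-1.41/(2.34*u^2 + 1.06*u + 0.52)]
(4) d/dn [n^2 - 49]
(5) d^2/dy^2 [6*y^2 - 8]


(1) = 2*b - 7*sqrt(2) - 5
(2) = 2*j - 6 + sqrt(2)/2
(3) = (15.441192*u^2 + 6.994728*u - 1.41*(4.68*u + 1.06)*(9.36*u + 2.12) + 3.431376)/(2.34*u^2 + 1.06*u + 0.52)^3
(4) = 2*n
(5) = 12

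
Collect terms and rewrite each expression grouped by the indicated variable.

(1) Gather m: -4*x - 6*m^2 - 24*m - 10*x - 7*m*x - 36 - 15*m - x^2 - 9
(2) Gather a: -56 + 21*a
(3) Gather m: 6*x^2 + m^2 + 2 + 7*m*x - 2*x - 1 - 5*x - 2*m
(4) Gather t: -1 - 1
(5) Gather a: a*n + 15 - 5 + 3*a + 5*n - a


(1) = -6*m^2 + m*(-7*x - 39) - x^2 - 14*x - 45
(2) = 21*a - 56
(3) = m^2 + m*(7*x - 2) + 6*x^2 - 7*x + 1
(4) = -2
(5) = a*(n + 2) + 5*n + 10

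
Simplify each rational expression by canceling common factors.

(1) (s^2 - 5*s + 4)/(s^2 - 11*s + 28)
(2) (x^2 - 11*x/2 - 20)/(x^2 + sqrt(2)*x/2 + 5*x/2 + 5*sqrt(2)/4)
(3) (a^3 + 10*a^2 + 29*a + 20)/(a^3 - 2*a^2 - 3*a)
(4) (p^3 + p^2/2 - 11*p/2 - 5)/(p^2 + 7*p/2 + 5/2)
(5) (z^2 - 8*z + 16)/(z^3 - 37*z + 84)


(1) = (s - 1)/(s - 7)
(2) = (8*x - 64)/(8*x + 4*sqrt(2))
(3) = (a^2 + 9*a + 20)/(a^2 - 3*a)
(4) = (2*p^2 - p - 10)/(2*p + 5)
(5) = (z - 4)/(z^2 + 4*z - 21)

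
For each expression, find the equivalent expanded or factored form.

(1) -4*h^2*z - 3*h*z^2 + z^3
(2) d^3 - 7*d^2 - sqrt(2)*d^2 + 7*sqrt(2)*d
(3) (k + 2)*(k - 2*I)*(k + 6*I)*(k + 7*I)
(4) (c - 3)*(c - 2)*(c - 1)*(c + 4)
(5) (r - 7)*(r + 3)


(1) = z*(-4*h + z)*(h + z)
(2) = d*(d - 7)*(d - sqrt(2))
(3) = k^4 + 2*k^3 + 11*I*k^3 - 16*k^2 + 22*I*k^2 - 32*k + 84*I*k + 168*I
(4) = c^4 - 2*c^3 - 13*c^2 + 38*c - 24
(5) = r^2 - 4*r - 21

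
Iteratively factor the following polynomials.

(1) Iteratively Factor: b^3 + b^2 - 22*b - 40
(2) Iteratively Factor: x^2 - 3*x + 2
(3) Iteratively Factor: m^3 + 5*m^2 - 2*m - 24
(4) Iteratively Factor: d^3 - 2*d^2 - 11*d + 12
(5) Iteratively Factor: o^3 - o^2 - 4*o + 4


(1) = (b + 2)*(b^2 - b - 20) = (b - 5)*(b + 2)*(b + 4)
(2) = (x - 2)*(x - 1)
(3) = (m - 2)*(m^2 + 7*m + 12) = (m - 2)*(m + 3)*(m + 4)
(4) = (d - 4)*(d^2 + 2*d - 3) = (d - 4)*(d + 3)*(d - 1)
(5) = (o - 1)*(o^2 - 4) = (o - 2)*(o - 1)*(o + 2)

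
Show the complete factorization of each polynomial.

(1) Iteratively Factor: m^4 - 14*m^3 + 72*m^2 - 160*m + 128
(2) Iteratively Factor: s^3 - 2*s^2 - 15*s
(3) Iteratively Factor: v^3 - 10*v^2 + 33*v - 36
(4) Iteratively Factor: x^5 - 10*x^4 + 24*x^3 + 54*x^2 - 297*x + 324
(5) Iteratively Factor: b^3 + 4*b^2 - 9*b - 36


(1) = (m - 4)*(m^3 - 10*m^2 + 32*m - 32) = (m - 4)^2*(m^2 - 6*m + 8) = (m - 4)^3*(m - 2)
(2) = (s + 3)*(s^2 - 5*s) = s*(s + 3)*(s - 5)
(3) = (v - 3)*(v^2 - 7*v + 12) = (v - 4)*(v - 3)*(v - 3)
(4) = (x - 4)*(x^4 - 6*x^3 + 54*x - 81) = (x - 4)*(x - 3)*(x^3 - 3*x^2 - 9*x + 27) = (x - 4)*(x - 3)^2*(x^2 - 9) = (x - 4)*(x - 3)^3*(x + 3)
(5) = (b + 4)*(b^2 - 9) = (b - 3)*(b + 4)*(b + 3)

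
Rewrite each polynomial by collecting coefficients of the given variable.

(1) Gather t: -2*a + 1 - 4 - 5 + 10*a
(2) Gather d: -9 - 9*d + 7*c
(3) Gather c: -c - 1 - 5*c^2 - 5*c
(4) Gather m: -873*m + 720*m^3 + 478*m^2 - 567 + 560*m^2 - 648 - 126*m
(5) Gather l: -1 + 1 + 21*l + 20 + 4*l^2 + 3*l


(1) = 8*a - 8
(2) = 7*c - 9*d - 9
(3) = -5*c^2 - 6*c - 1
(4) = 720*m^3 + 1038*m^2 - 999*m - 1215
(5) = 4*l^2 + 24*l + 20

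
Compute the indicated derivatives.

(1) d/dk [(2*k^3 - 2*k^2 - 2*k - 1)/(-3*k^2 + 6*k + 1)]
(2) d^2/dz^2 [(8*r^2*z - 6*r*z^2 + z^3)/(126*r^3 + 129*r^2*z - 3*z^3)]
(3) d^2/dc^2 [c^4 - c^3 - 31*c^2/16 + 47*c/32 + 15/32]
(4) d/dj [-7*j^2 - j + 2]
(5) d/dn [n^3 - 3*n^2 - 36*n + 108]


(1) = 2*(-3*k^4 + 12*k^3 - 6*k^2 - 5*k + 2)/(9*k^4 - 36*k^3 + 30*k^2 + 12*k + 1)
(2) = 2*r*(8344*r^6 - 1764*r^5*z - 2478*r^4*z^2 - 143*r^3*z^3 + 174*r^2*z^4 - 51*r*z^5 + 2*z^6)/(-74088*r^9 - 227556*r^8*z - 232974*r^7*z^2 - 74215*r^6*z^3 + 10836*r^5*z^4 + 5547*r^4*z^5 - 126*r^3*z^6 - 129*r^2*z^7 + z^9)
(3) = 12*c^2 - 6*c - 31/8
(4) = -14*j - 1
(5) = 3*n^2 - 6*n - 36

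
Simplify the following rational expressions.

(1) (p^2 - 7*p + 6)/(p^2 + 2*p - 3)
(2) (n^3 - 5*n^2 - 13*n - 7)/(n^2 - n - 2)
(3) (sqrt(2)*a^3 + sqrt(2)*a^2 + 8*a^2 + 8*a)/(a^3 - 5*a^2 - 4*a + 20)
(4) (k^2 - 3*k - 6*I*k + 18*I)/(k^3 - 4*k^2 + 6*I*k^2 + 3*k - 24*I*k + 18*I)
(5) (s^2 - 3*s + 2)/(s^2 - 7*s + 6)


(1) = (p - 6)/(p + 3)
(2) = (n^2 - 6*n - 7)/(n - 2)
(3) = (sqrt(2)*a^3 + a^2*(sqrt(2) + 8) + 8*a)/(a^3 - 5*a^2 - 4*a + 20)
(4) = (k - 6*I)/(k^2 + k*(-1 + 6*I) - 6*I)
(5) = (s - 2)/(s - 6)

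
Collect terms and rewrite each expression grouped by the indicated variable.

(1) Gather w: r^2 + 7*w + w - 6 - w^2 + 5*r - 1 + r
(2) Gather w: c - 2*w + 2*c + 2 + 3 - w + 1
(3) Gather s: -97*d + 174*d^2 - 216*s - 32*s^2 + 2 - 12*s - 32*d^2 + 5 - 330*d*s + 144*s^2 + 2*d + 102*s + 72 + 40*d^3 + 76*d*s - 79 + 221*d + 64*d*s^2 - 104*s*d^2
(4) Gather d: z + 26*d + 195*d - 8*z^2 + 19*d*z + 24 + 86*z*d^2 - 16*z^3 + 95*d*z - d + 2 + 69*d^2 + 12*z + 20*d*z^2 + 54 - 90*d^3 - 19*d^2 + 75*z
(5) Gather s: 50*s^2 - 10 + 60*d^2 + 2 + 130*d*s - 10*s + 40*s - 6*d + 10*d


(1) = r^2 + 6*r - w^2 + 8*w - 7
(2) = 3*c - 3*w + 6
(3) = 40*d^3 + 142*d^2 + 126*d + s^2*(64*d + 112) + s*(-104*d^2 - 254*d - 126)
(4) = -90*d^3 + d^2*(86*z + 50) + d*(20*z^2 + 114*z + 220) - 16*z^3 - 8*z^2 + 88*z + 80
(5) = 60*d^2 + 4*d + 50*s^2 + s*(130*d + 30) - 8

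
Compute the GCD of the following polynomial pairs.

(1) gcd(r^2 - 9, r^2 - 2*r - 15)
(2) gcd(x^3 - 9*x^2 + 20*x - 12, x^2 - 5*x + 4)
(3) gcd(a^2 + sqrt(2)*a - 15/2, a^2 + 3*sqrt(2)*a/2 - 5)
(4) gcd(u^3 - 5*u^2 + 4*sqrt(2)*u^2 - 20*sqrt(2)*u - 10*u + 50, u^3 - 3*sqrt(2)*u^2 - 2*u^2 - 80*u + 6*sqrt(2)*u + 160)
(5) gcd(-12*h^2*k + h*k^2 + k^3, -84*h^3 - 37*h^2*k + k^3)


(1) = r + 3
(2) = x - 1
(3) = gcd((a - 3*sqrt(2)/2)*(a + 5*sqrt(2)/2), (a - sqrt(2))*(a + 5*sqrt(2)/2)) = a + 5*sqrt(2)/2
(4) = u + 5*sqrt(2)
(5) = gcd(k*(-3*h + k)*(4*h + k), (-7*h + k)*(3*h + k)*(4*h + k)) = 4*h + k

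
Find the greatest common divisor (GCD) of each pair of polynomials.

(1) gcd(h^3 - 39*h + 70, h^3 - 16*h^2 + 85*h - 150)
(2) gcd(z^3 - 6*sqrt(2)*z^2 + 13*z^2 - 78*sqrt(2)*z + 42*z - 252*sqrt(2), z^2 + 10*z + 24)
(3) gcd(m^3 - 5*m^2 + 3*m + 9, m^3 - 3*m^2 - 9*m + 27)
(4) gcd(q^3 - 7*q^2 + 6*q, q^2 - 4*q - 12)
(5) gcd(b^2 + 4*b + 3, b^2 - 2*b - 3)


(1) = h - 5
(2) = z + 6
(3) = gcd((m - 3)^2*(m + 1), (m - 3)^2*(m + 3)) = m^2 - 6*m + 9
(4) = q - 6
(5) = gcd((b + 1)*(b + 3), (b - 3)*(b + 1)) = b + 1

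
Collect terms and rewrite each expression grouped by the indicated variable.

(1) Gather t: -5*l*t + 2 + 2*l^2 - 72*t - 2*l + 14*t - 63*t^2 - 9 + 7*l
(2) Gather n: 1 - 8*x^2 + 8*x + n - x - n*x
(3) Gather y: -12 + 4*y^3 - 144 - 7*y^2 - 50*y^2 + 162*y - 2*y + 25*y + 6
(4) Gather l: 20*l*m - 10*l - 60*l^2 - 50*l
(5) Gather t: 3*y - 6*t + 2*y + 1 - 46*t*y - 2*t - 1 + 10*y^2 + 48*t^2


(1) = 2*l^2 + 5*l - 63*t^2 + t*(-5*l - 58) - 7
(2) = n*(1 - x) - 8*x^2 + 7*x + 1
(3) = 4*y^3 - 57*y^2 + 185*y - 150
(4) = -60*l^2 + l*(20*m - 60)
(5) = 48*t^2 + t*(-46*y - 8) + 10*y^2 + 5*y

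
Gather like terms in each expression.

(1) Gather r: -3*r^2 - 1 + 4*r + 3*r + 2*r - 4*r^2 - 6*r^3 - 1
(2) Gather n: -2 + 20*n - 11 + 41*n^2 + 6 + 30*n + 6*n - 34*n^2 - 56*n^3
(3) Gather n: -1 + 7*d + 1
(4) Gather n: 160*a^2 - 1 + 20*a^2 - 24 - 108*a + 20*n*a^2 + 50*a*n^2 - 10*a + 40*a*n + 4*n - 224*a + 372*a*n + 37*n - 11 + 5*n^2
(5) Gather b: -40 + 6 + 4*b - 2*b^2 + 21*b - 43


(1) = -6*r^3 - 7*r^2 + 9*r - 2
(2) = -56*n^3 + 7*n^2 + 56*n - 7
(3) = 7*d
(4) = 180*a^2 - 342*a + n^2*(50*a + 5) + n*(20*a^2 + 412*a + 41) - 36
(5) = -2*b^2 + 25*b - 77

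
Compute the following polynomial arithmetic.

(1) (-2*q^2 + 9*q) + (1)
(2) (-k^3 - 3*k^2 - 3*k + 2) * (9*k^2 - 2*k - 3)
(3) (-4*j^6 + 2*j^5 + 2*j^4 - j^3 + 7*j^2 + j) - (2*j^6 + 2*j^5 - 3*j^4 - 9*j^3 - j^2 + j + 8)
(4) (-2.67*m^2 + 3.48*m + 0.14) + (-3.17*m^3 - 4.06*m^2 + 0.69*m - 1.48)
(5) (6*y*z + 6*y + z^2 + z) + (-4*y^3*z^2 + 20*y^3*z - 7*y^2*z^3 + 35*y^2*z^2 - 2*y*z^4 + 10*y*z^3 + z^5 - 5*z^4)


(1) = -2*q^2 + 9*q + 1
(2) = -9*k^5 - 25*k^4 - 18*k^3 + 33*k^2 + 5*k - 6
(3) = -6*j^6 + 5*j^4 + 8*j^3 + 8*j^2 - 8
(4) = -3.17*m^3 - 6.73*m^2 + 4.17*m - 1.34
(5) = -4*y^3*z^2 + 20*y^3*z - 7*y^2*z^3 + 35*y^2*z^2 - 2*y*z^4 + 10*y*z^3 + 6*y*z + 6*y + z^5 - 5*z^4 + z^2 + z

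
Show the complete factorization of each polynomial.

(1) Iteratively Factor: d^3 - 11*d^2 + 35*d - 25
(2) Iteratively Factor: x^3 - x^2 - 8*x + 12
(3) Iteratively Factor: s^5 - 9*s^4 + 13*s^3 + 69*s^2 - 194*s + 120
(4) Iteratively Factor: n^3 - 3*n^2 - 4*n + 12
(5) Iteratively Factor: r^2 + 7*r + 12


(1) = (d - 1)*(d^2 - 10*d + 25) = (d - 5)*(d - 1)*(d - 5)
(2) = (x + 3)*(x^2 - 4*x + 4) = (x - 2)*(x + 3)*(x - 2)
(3) = (s - 1)*(s^4 - 8*s^3 + 5*s^2 + 74*s - 120) = (s - 2)*(s - 1)*(s^3 - 6*s^2 - 7*s + 60) = (s - 4)*(s - 2)*(s - 1)*(s^2 - 2*s - 15) = (s - 5)*(s - 4)*(s - 2)*(s - 1)*(s + 3)
(4) = (n - 3)*(n^2 - 4) = (n - 3)*(n + 2)*(n - 2)
(5) = (r + 4)*(r + 3)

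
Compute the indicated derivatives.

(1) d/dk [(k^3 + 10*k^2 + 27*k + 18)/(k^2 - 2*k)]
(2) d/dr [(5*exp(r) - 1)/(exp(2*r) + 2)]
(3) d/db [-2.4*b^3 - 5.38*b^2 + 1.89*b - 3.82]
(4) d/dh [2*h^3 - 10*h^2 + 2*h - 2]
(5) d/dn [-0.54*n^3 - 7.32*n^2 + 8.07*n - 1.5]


(1) = (k^4 - 4*k^3 - 47*k^2 - 36*k + 36)/(k^2*(k^2 - 4*k + 4))
(2) = (-5*exp(2*r) + 2*exp(r) + 10)*exp(r)/(exp(4*r) + 4*exp(2*r) + 4)
(3) = -7.2*b^2 - 10.76*b + 1.89
(4) = 6*h^2 - 20*h + 2
(5) = -1.62*n^2 - 14.64*n + 8.07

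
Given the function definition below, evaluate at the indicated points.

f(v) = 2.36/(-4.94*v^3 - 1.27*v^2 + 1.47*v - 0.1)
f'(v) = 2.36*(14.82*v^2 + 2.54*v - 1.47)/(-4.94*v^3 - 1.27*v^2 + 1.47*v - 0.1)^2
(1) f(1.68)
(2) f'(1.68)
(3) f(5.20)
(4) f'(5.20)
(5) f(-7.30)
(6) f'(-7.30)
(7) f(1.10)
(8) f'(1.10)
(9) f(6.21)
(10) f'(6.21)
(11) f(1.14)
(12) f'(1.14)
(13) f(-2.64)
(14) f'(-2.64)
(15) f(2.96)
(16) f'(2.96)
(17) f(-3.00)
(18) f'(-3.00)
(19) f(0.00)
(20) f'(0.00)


(1) = -0.10
(2) = 0.17
(3) = -0.00
(4) = 0.00
(5) = 0.00
(6) = 0.00
(7) = -0.36
(8) = 1.04
(9) = -0.00
(10) = 0.00
(11) = -0.32
(12) = 0.89
(13) = 0.03
(14) = 0.04
(15) = -0.02
(16) = 0.02
(17) = 0.02
(18) = 0.02
(19) = -23.60
(20) = -346.92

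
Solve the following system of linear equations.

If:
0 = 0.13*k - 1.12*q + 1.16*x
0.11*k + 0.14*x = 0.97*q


Then:
k = -333.931034482759*x
q = -37.7241379310345*x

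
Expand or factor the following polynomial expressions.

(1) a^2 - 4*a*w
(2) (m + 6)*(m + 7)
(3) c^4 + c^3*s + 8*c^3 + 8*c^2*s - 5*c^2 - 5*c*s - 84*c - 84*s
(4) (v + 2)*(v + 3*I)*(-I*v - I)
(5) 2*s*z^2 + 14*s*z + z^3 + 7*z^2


(1) = a*(a - 4*w)
(2) = m^2 + 13*m + 42
(3) = (c - 3)*(c + 4)*(c + 7)*(c + s)
(4) = -I*v^3 + 3*v^2 - 3*I*v^2 + 9*v - 2*I*v + 6
(5) = z*(2*s + z)*(z + 7)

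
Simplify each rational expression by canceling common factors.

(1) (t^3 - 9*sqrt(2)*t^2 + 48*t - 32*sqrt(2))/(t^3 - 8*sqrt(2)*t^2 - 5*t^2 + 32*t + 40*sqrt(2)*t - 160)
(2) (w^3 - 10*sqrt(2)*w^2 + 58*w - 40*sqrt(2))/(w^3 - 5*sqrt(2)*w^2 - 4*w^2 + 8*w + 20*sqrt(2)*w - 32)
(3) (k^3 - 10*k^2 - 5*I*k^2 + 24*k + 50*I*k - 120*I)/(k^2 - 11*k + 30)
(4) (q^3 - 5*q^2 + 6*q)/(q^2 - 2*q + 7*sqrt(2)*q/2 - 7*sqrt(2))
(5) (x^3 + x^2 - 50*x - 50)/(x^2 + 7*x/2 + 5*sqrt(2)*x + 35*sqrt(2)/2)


(1) = (t - sqrt(2))/(t - 5)
(2) = (w - 5*sqrt(2))/(w - 4)
(3) = (k^2 + k*(-4 - 5*I) + 20*I)/(k - 5)
(4) = (2*q^2 - 6*q)/(2*q + 7*sqrt(2))
(5) = (2*x^2 + x*(2 - 10*sqrt(2)) - 10*sqrt(2))/(2*x + 7)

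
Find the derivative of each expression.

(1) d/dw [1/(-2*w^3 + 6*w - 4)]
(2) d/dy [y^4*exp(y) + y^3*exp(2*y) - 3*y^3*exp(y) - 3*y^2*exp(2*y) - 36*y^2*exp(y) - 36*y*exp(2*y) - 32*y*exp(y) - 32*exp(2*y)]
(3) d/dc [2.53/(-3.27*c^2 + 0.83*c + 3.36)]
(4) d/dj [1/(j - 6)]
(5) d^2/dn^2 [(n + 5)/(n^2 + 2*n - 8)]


(1) = 3*(w^2 - 1)/(2*(w^3 - 3*w + 2)^2)
(2) = (y^4 + 2*y^3*exp(y) + y^3 - 3*y^2*exp(y) - 45*y^2 - 78*y*exp(y) - 104*y - 100*exp(y) - 32)*exp(y)
(3) = (16.5462*c - 2.0999)/(-3.27*c^2 + 0.83*c + 3.36)^2
(4) = -1/(j - 6)^2
(5) = 2*(4*(n + 1)^2*(n + 5) - (3*n + 7)*(n^2 + 2*n - 8))/(n^2 + 2*n - 8)^3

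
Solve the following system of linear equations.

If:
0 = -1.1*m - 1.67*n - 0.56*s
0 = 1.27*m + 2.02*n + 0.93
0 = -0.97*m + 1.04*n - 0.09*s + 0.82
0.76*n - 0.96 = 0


Then:
No Solution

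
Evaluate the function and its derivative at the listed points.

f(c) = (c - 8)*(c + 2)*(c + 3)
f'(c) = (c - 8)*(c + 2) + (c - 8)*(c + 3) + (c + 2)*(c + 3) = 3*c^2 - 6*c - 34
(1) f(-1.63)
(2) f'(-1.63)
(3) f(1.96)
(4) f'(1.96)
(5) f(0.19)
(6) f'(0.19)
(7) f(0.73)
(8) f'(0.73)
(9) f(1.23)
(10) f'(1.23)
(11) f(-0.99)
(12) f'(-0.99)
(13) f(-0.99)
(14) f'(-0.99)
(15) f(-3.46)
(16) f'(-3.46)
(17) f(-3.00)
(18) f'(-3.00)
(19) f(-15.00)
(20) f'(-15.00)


(1) = -4.88
(2) = -16.25
(3) = -118.64
(4) = -34.24
(5) = -54.56
(6) = -35.03
(7) = -74.03
(8) = -36.78
(9) = -92.50
(10) = -36.84
(11) = -18.25
(12) = -25.12
(13) = -18.25
(14) = -25.12
(15) = -7.70
(16) = 22.67
(17) = 0.00
(18) = 11.00
(19) = -3588.00
(20) = 731.00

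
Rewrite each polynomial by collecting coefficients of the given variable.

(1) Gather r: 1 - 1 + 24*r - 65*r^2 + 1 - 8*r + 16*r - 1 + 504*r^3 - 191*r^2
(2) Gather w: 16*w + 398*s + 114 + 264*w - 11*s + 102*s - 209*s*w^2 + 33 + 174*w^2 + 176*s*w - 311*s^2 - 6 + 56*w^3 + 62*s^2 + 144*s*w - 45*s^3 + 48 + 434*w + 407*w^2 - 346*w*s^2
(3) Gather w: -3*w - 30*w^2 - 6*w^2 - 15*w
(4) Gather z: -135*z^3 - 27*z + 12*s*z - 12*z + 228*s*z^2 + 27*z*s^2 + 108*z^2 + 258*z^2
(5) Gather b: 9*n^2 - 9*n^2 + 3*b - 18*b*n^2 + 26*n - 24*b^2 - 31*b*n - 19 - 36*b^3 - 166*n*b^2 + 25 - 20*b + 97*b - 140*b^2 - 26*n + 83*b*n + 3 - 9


(1) = 504*r^3 - 256*r^2 + 32*r
(2) = -45*s^3 - 249*s^2 + 489*s + 56*w^3 + w^2*(581 - 209*s) + w*(-346*s^2 + 320*s + 714) + 189
(3) = -36*w^2 - 18*w
(4) = -135*z^3 + z^2*(228*s + 366) + z*(27*s^2 + 12*s - 39)
(5) = -36*b^3 + b^2*(-166*n - 164) + b*(-18*n^2 + 52*n + 80)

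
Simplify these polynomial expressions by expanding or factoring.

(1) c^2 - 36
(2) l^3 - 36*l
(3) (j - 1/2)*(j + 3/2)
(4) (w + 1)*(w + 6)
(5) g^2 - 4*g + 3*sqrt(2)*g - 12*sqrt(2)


(1) = (c - 6)*(c + 6)
(2) = l*(l - 6)*(l + 6)
(3) = j^2 + j - 3/4
(4) = w^2 + 7*w + 6
(5) = (g - 4)*(g + 3*sqrt(2))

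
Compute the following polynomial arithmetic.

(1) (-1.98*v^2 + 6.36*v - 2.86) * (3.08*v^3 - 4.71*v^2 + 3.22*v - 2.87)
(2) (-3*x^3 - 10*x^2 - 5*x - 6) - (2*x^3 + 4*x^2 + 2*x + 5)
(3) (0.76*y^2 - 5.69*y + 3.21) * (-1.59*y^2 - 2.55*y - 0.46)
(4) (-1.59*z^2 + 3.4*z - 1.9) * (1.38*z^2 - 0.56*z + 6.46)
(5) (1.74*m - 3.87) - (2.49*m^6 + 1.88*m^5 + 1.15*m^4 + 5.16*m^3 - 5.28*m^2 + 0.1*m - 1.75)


(1) = -6.0984*v^5 + 28.9146*v^4 - 45.14*v^3 + 39.6324*v^2 - 27.4624*v + 8.2082
(2) = -5*x^3 - 14*x^2 - 7*x - 11
(3) = -1.2084*y^4 + 7.1091*y^3 + 9.056*y^2 - 5.5681*y - 1.4766
(4) = -2.1942*z^4 + 5.5824*z^3 - 14.7974*z^2 + 23.028*z - 12.274
(5) = -2.49*m^6 - 1.88*m^5 - 1.15*m^4 - 5.16*m^3 + 5.28*m^2 + 1.64*m - 2.12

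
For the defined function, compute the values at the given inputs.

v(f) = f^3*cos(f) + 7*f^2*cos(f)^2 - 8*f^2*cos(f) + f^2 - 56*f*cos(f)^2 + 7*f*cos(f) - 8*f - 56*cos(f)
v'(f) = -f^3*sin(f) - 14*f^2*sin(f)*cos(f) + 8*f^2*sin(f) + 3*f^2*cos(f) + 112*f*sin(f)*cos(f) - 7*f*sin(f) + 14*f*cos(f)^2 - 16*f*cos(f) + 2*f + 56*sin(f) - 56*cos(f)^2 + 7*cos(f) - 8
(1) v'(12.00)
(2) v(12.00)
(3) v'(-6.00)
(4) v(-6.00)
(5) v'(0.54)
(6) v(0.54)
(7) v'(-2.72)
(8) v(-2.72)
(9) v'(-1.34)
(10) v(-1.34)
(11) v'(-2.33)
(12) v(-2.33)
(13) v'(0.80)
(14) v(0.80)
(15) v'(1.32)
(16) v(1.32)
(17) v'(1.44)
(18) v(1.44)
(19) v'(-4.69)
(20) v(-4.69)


(1) = 932.55
(2) = 796.95
(3) = -93.77
(4) = 48.07
(5) = 9.62
(6) = -71.43
(7) = -373.70
(8) = 339.92
(9) = -47.81
(10) = -1.69
(11) = -357.72
(12) = 192.28
(13) = 48.91
(14) = -63.66
(15) = 76.37
(16) = -27.11
(17) = 69.11
(18) = -18.33
(19) = 365.76
(20) = 67.96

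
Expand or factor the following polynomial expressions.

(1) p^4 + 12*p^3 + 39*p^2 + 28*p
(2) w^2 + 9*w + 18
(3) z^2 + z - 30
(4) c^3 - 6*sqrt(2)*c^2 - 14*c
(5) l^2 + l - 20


(1) = p*(p + 1)*(p + 4)*(p + 7)
(2) = (w + 3)*(w + 6)
(3) = (z - 5)*(z + 6)
(4) = c*(c - 7*sqrt(2))*(c + sqrt(2))
(5) = (l - 4)*(l + 5)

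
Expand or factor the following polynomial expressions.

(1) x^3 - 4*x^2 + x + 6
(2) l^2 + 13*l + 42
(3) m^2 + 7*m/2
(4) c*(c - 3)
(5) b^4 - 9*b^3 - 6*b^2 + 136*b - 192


(1) = (x - 3)*(x - 2)*(x + 1)
(2) = (l + 6)*(l + 7)
(3) = m*(m + 7/2)
(4) = c^2 - 3*c
(5) = (b - 8)*(b - 3)*(b - 2)*(b + 4)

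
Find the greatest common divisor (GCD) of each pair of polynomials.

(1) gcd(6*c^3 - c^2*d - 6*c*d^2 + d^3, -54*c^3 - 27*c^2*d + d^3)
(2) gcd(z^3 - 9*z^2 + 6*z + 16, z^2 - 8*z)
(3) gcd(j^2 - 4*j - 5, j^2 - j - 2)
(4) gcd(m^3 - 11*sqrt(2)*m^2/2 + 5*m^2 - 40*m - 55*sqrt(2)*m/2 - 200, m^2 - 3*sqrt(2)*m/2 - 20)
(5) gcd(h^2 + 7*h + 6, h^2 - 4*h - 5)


(1) = gcd((-6*c + d)*(-c + d)*(c + d), (-6*c + d)*(3*c + d)^2) = 6*c - d
(2) = gcd((z - 8)*(z - 2)*(z + 1), z*(z - 8)) = z - 8
(3) = j + 1
(4) = gcd((m + 5)*(m - 8*sqrt(2))*(m + 5*sqrt(2)/2), (m - 4*sqrt(2))*(m + 5*sqrt(2)/2)) = m + 5*sqrt(2)/2
(5) = h + 1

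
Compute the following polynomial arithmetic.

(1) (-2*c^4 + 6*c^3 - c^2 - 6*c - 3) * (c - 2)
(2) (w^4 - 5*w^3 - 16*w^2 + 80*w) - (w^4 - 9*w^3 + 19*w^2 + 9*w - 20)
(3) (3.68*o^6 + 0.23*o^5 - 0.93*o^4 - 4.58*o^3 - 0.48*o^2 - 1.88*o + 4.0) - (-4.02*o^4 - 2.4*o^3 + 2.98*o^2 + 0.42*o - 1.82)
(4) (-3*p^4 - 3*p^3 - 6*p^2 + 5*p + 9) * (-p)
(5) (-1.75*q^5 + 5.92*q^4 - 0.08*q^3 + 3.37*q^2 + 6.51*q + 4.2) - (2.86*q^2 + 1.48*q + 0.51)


(1) = -2*c^5 + 10*c^4 - 13*c^3 - 4*c^2 + 9*c + 6
(2) = 4*w^3 - 35*w^2 + 71*w + 20
(3) = 3.68*o^6 + 0.23*o^5 + 3.09*o^4 - 2.18*o^3 - 3.46*o^2 - 2.3*o + 5.82
(4) = 3*p^5 + 3*p^4 + 6*p^3 - 5*p^2 - 9*p
(5) = -1.75*q^5 + 5.92*q^4 - 0.08*q^3 + 0.51*q^2 + 5.03*q + 3.69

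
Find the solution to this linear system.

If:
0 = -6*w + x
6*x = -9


Then:
w = -1/4
x = -3/2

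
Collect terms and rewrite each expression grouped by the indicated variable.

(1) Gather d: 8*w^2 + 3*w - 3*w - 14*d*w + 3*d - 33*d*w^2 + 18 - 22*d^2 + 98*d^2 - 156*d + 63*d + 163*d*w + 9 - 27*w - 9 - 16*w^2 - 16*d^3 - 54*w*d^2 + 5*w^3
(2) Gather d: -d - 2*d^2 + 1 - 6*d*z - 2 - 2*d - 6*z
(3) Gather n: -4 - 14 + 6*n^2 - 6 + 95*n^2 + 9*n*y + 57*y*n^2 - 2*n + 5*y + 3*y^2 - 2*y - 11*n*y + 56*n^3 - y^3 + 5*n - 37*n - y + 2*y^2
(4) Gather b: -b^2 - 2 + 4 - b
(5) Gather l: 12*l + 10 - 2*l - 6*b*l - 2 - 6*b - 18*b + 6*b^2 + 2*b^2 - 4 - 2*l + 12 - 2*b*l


(1) = -16*d^3 + d^2*(76 - 54*w) + d*(-33*w^2 + 149*w - 90) + 5*w^3 - 8*w^2 - 27*w + 18
(2) = -2*d^2 + d*(-6*z - 3) - 6*z - 1
(3) = 56*n^3 + n^2*(57*y + 101) + n*(-2*y - 34) - y^3 + 5*y^2 + 2*y - 24
(4) = -b^2 - b + 2
(5) = 8*b^2 - 24*b + l*(8 - 8*b) + 16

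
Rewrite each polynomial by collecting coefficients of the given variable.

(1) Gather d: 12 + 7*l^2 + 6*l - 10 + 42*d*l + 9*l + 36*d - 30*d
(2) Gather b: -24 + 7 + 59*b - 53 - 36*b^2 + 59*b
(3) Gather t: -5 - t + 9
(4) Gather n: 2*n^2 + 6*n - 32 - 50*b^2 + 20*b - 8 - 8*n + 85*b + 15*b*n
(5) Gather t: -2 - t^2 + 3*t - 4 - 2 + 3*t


(1) = d*(42*l + 6) + 7*l^2 + 15*l + 2
(2) = -36*b^2 + 118*b - 70
(3) = 4 - t
(4) = -50*b^2 + 105*b + 2*n^2 + n*(15*b - 2) - 40
(5) = -t^2 + 6*t - 8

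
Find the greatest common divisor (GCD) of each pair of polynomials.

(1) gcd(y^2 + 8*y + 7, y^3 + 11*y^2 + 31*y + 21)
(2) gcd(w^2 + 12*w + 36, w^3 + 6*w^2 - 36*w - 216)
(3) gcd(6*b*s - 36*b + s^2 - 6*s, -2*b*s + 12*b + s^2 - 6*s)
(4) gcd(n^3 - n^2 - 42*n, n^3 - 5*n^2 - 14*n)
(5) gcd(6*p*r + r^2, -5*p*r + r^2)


(1) = gcd((y + 1)*(y + 7), (y + 1)*(y + 3)*(y + 7)) = y^2 + 8*y + 7
(2) = w^2 + 12*w + 36
(3) = gcd((6*b + s)*(s - 6), (-2*b + s)*(s - 6)) = s - 6
(4) = gcd(n*(n - 7)*(n + 6), n*(n - 7)*(n + 2)) = n^2 - 7*n
(5) = gcd(r*(6*p + r), r*(-5*p + r)) = r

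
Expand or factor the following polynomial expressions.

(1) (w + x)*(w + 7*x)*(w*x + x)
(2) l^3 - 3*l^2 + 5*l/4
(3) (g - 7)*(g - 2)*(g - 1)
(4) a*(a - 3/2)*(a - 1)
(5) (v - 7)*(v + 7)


(1) = w^3*x + 8*w^2*x^2 + w^2*x + 7*w*x^3 + 8*w*x^2 + 7*x^3
(2) = l*(l - 5/2)*(l - 1/2)
(3) = g^3 - 10*g^2 + 23*g - 14
(4) = a^3 - 5*a^2/2 + 3*a/2
(5) = v^2 - 49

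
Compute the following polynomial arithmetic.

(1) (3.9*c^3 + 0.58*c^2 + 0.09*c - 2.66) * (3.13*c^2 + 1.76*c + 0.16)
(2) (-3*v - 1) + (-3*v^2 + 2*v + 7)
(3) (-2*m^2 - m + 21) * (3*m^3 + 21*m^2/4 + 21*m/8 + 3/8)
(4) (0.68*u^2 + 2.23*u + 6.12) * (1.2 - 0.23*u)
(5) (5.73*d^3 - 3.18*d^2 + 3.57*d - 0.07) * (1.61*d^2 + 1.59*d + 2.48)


(1) = 12.207*c^5 + 8.6794*c^4 + 1.9265*c^3 - 8.0746*c^2 - 4.6672*c - 0.4256
(2) = -3*v^2 - v + 6
(3) = -6*m^5 - 27*m^4/2 + 105*m^3/2 + 855*m^2/8 + 219*m/4 + 63/8
(4) = -0.1564*u^3 + 0.3031*u^2 + 1.2684*u + 7.344
(5) = 9.2253*d^5 + 3.9909*d^4 + 14.9019*d^3 - 2.3228*d^2 + 8.7423*d - 0.1736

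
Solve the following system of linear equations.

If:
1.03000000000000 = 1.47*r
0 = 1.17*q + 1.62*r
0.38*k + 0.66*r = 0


Then:
k = -1.22
q = -0.97
r = 0.70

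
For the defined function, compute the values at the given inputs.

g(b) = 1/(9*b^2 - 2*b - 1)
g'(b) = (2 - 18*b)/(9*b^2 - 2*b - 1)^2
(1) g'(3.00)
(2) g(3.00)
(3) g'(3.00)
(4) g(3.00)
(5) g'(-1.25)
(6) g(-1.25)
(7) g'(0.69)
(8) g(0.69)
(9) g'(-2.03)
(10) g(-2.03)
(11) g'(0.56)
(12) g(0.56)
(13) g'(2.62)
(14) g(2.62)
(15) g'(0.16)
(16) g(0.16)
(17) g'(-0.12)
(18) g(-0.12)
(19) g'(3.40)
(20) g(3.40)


(1) = -0.01
(2) = 0.01
(3) = -0.01
(4) = 0.01
(5) = 0.10
(6) = 0.06
(7) = -2.87
(8) = 0.52
(9) = 0.02
(10) = 0.02
(11) = -16.38
(12) = 1.42
(13) = -0.01
(14) = 0.02
(15) = -0.74
(16) = -0.92
(17) = 10.47
(18) = -1.59
(19) = -0.01
(20) = 0.01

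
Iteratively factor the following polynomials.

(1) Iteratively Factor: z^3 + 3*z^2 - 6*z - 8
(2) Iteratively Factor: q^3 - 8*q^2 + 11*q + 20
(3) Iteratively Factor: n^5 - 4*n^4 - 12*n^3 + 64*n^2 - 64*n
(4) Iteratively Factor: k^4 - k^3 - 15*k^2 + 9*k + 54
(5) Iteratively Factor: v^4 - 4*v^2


(1) = (z - 2)*(z^2 + 5*z + 4) = (z - 2)*(z + 1)*(z + 4)
(2) = (q - 4)*(q^2 - 4*q - 5) = (q - 4)*(q + 1)*(q - 5)
(3) = (n + 4)*(n^4 - 8*n^3 + 20*n^2 - 16*n) = n*(n + 4)*(n^3 - 8*n^2 + 20*n - 16) = n*(n - 2)*(n + 4)*(n^2 - 6*n + 8) = n*(n - 2)^2*(n + 4)*(n - 4)
(4) = (k - 3)*(k^3 + 2*k^2 - 9*k - 18) = (k - 3)^2*(k^2 + 5*k + 6) = (k - 3)^2*(k + 2)*(k + 3)
(5) = (v)*(v^3 - 4*v) = v^2*(v^2 - 4) = v^2*(v - 2)*(v + 2)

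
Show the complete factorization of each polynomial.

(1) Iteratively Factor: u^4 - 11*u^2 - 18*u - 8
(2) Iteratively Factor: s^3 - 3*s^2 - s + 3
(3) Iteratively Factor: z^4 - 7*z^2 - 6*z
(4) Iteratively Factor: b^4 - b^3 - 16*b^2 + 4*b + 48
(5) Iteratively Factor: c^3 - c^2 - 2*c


(1) = (u - 4)*(u^3 + 4*u^2 + 5*u + 2) = (u - 4)*(u + 1)*(u^2 + 3*u + 2) = (u - 4)*(u + 1)*(u + 2)*(u + 1)
(2) = (s - 1)*(s^2 - 2*s - 3) = (s - 1)*(s + 1)*(s - 3)
(3) = (z - 3)*(z^3 + 3*z^2 + 2*z) = (z - 3)*(z + 1)*(z^2 + 2*z) = z*(z - 3)*(z + 1)*(z + 2)
(4) = (b - 4)*(b^3 + 3*b^2 - 4*b - 12) = (b - 4)*(b + 3)*(b^2 - 4) = (b - 4)*(b + 2)*(b + 3)*(b - 2)
(5) = (c)*(c^2 - c - 2) = c*(c - 2)*(c + 1)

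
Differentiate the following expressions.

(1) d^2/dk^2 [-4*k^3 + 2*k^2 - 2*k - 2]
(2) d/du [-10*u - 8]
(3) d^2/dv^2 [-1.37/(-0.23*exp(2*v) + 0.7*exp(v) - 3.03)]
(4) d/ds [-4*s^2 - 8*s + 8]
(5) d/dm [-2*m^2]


(1) = 4 - 24*k
(2) = -10
(3) = ((0.959 - 1.2604*exp(v))*(0.23*exp(2*v) - 0.7*exp(v) + 3.03) + 1.37*(0.46*exp(v) - 0.7)*(0.92*exp(v) - 1.4)*exp(v))*exp(v)/(0.23*exp(2*v) - 0.7*exp(v) + 3.03)^3
(4) = -8*s - 8
(5) = -4*m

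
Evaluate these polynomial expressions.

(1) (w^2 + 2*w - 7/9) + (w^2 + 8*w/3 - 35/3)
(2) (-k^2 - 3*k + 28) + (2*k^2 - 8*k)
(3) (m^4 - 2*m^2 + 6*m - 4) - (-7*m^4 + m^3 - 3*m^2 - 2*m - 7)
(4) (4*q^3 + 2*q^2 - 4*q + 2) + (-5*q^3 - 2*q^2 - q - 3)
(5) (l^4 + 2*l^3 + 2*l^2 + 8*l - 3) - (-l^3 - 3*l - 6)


(1) = 2*w^2 + 14*w/3 - 112/9
(2) = k^2 - 11*k + 28
(3) = 8*m^4 - m^3 + m^2 + 8*m + 3
(4) = -q^3 - 5*q - 1
(5) = l^4 + 3*l^3 + 2*l^2 + 11*l + 3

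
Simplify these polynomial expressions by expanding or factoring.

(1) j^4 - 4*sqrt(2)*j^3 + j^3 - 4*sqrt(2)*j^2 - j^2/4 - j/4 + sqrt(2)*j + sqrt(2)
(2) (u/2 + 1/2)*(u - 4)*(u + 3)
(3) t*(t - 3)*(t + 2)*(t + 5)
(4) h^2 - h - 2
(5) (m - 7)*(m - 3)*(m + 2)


(1) = (j - 1/2)*(j + 1/2)*(j + 1)*(j - 4*sqrt(2))
(2) = u^3/2 - 13*u/2 - 6
(3) = t^4 + 4*t^3 - 11*t^2 - 30*t
(4) = (h - 2)*(h + 1)
(5) = m^3 - 8*m^2 + m + 42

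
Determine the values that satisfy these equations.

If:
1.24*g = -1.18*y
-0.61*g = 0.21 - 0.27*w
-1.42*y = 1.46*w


Then:
g = -0.63
w = -0.64
y = 0.66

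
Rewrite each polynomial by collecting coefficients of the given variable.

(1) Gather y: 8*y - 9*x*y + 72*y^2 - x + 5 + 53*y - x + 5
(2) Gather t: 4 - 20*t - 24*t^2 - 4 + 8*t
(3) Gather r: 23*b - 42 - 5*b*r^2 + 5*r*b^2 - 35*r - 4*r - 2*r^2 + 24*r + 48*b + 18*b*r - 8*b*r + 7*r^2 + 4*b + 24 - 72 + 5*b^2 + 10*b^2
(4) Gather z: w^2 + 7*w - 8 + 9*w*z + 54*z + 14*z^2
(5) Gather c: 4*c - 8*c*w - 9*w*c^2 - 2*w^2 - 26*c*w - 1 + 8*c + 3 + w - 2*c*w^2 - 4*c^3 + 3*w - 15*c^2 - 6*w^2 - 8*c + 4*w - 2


(1) = -2*x + 72*y^2 + y*(61 - 9*x) + 10
(2) = -24*t^2 - 12*t
(3) = 15*b^2 + 75*b + r^2*(5 - 5*b) + r*(5*b^2 + 10*b - 15) - 90
(4) = w^2 + 7*w + 14*z^2 + z*(9*w + 54) - 8
(5) = -4*c^3 + c^2*(-9*w - 15) + c*(-2*w^2 - 34*w + 4) - 8*w^2 + 8*w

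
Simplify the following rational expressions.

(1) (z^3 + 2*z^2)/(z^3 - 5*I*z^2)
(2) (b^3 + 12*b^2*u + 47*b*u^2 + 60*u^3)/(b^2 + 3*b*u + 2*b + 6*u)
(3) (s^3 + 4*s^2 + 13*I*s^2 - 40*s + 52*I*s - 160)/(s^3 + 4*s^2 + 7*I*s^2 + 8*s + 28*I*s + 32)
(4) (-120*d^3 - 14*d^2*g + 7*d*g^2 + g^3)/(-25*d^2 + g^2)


(1) = (z + 2)/(z - 5*I)
(2) = (b^2 + 9*b*u + 20*u^2)/(b + 2)
(3) = (s + 5*I)/(s - I)
(4) = (24*d^2 - 2*d*g - g^2)/(5*d - g)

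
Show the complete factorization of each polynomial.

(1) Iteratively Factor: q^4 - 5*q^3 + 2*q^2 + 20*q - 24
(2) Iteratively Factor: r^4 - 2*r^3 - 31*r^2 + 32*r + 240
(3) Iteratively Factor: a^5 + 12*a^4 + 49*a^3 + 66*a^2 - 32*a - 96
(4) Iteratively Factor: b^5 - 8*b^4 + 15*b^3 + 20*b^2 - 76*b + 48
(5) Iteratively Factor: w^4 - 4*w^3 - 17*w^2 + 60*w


(1) = (q - 2)*(q^3 - 3*q^2 - 4*q + 12) = (q - 3)*(q - 2)*(q^2 - 4) = (q - 3)*(q - 2)^2*(q + 2)
(2) = (r - 4)*(r^3 + 2*r^2 - 23*r - 60) = (r - 5)*(r - 4)*(r^2 + 7*r + 12) = (r - 5)*(r - 4)*(r + 3)*(r + 4)
(3) = (a + 3)*(a^4 + 9*a^3 + 22*a^2 - 32) = (a + 2)*(a + 3)*(a^3 + 7*a^2 + 8*a - 16) = (a + 2)*(a + 3)*(a + 4)*(a^2 + 3*a - 4) = (a + 2)*(a + 3)*(a + 4)^2*(a - 1)
(4) = (b - 3)*(b^4 - 5*b^3 + 20*b - 16) = (b - 4)*(b - 3)*(b^3 - b^2 - 4*b + 4) = (b - 4)*(b - 3)*(b + 2)*(b^2 - 3*b + 2) = (b - 4)*(b - 3)*(b - 1)*(b + 2)*(b - 2)
(5) = (w + 4)*(w^3 - 8*w^2 + 15*w) = (w - 5)*(w + 4)*(w^2 - 3*w) = w*(w - 5)*(w + 4)*(w - 3)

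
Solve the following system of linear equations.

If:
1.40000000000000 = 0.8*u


Then:
u = 1.75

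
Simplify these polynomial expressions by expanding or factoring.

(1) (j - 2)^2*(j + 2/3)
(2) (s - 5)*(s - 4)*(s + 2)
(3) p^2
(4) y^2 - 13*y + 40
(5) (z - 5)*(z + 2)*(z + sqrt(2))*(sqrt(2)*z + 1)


(1) = j^3 - 10*j^2/3 + 4*j/3 + 8/3
(2) = s^3 - 7*s^2 + 2*s + 40
(3) = p^2
(4) = (y - 8)*(y - 5)
(5) = sqrt(2)*z^4 - 3*sqrt(2)*z^3 + 3*z^3 - 9*sqrt(2)*z^2 - 9*z^2 - 30*z - 3*sqrt(2)*z - 10*sqrt(2)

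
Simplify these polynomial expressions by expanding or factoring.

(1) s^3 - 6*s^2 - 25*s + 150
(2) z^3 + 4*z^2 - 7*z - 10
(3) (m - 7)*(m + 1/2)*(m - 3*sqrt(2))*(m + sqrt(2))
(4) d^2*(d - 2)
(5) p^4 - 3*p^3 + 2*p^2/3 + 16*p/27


(1) = (s - 6)*(s - 5)*(s + 5)
(2) = (z - 2)*(z + 1)*(z + 5)
(3) = m^4 - 13*m^3/2 - 2*sqrt(2)*m^3 - 19*m^2/2 + 13*sqrt(2)*m^2 + 7*sqrt(2)*m + 39*m + 21
(4) = d^3 - 2*d^2
(5) = p*(p - 8/3)*(p - 2/3)*(p + 1/3)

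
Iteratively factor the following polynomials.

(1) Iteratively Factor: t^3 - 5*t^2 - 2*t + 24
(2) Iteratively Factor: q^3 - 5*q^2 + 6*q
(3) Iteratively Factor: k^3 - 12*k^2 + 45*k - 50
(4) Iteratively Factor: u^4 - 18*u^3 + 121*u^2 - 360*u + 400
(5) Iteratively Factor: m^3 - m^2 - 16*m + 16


(1) = (t + 2)*(t^2 - 7*t + 12) = (t - 3)*(t + 2)*(t - 4)
(2) = (q - 3)*(q^2 - 2*q) = q*(q - 3)*(q - 2)
(3) = (k - 5)*(k^2 - 7*k + 10) = (k - 5)*(k - 2)*(k - 5)
(4) = (u - 5)*(u^3 - 13*u^2 + 56*u - 80) = (u - 5)^2*(u^2 - 8*u + 16) = (u - 5)^2*(u - 4)*(u - 4)
(5) = (m - 4)*(m^2 + 3*m - 4) = (m - 4)*(m + 4)*(m - 1)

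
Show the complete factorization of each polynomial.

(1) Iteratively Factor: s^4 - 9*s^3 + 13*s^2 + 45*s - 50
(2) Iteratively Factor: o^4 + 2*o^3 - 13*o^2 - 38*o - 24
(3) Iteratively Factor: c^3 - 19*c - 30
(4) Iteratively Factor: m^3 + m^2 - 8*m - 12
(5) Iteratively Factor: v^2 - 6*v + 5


(1) = (s - 1)*(s^3 - 8*s^2 + 5*s + 50) = (s - 5)*(s - 1)*(s^2 - 3*s - 10) = (s - 5)*(s - 1)*(s + 2)*(s - 5)
(2) = (o + 2)*(o^3 - 13*o - 12) = (o + 1)*(o + 2)*(o^2 - o - 12) = (o - 4)*(o + 1)*(o + 2)*(o + 3)
(3) = (c + 3)*(c^2 - 3*c - 10) = (c + 2)*(c + 3)*(c - 5)
(4) = (m + 2)*(m^2 - m - 6) = (m - 3)*(m + 2)*(m + 2)
(5) = (v - 5)*(v - 1)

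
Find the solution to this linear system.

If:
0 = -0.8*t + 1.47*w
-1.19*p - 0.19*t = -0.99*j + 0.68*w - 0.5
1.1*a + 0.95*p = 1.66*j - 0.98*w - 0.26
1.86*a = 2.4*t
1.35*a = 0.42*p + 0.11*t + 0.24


Then:
a = 0.72
j = 1.72
p = 1.59
t = 0.56
w = 0.30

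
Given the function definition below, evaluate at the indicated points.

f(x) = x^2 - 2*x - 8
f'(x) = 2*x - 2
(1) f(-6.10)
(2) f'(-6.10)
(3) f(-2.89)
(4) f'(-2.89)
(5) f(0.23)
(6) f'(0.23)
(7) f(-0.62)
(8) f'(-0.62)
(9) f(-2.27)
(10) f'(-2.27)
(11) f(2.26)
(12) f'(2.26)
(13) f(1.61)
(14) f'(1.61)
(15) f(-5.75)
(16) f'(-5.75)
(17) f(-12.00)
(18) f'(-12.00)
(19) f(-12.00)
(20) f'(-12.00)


(1) = 41.41
(2) = -14.20
(3) = 6.13
(4) = -7.78
(5) = -8.41
(6) = -1.54
(7) = -6.38
(8) = -3.24
(9) = 1.69
(10) = -6.54
(11) = -7.41
(12) = 2.52
(13) = -8.63
(14) = 1.22
(15) = 36.56
(16) = -13.50
(17) = 160.00
(18) = -26.00
(19) = 160.00
(20) = -26.00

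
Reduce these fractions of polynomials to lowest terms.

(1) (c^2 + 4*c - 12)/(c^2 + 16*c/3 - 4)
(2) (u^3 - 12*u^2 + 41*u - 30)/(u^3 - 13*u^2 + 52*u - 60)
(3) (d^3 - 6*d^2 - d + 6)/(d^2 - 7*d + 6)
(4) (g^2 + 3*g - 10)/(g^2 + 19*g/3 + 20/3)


(1) = (3*c - 6)/(3*c - 2)
(2) = (u - 1)/(u - 2)
(3) = d + 1
(4) = (3*g - 6)/(3*g + 4)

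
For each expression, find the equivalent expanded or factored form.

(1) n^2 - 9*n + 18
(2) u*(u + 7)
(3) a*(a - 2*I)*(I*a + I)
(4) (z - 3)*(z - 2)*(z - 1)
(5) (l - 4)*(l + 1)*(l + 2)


(1) = (n - 6)*(n - 3)
(2) = u^2 + 7*u
(3) = I*a^3 + 2*a^2 + I*a^2 + 2*a
(4) = z^3 - 6*z^2 + 11*z - 6
(5) = l^3 - l^2 - 10*l - 8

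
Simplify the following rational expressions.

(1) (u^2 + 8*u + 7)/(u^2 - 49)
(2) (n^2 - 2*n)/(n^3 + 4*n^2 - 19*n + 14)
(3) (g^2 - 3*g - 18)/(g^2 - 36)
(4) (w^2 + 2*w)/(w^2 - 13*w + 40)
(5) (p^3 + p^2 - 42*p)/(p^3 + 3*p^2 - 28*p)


(1) = (u + 1)/(u - 7)
(2) = n/(n^2 + 6*n - 7)
(3) = (g + 3)/(g + 6)
(4) = (w^2 + 2*w)/(w^2 - 13*w + 40)
(5) = (p - 6)/(p - 4)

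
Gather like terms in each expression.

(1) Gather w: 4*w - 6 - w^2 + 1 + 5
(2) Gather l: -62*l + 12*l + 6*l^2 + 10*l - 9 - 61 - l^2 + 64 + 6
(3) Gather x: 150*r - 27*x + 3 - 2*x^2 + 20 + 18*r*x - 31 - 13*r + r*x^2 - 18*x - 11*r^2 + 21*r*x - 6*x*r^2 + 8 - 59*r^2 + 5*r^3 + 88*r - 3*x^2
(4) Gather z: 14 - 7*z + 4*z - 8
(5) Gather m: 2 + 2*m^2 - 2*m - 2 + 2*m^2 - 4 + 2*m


(1) = -w^2 + 4*w
(2) = 5*l^2 - 40*l
(3) = 5*r^3 - 70*r^2 + 225*r + x^2*(r - 5) + x*(-6*r^2 + 39*r - 45)
(4) = 6 - 3*z
(5) = 4*m^2 - 4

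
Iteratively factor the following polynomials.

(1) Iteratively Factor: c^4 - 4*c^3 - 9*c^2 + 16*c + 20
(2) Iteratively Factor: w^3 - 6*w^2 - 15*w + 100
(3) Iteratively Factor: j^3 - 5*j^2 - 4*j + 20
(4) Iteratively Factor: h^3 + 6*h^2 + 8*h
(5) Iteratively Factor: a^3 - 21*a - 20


(1) = (c + 2)*(c^3 - 6*c^2 + 3*c + 10) = (c + 1)*(c + 2)*(c^2 - 7*c + 10) = (c - 2)*(c + 1)*(c + 2)*(c - 5)
(2) = (w - 5)*(w^2 - w - 20) = (w - 5)*(w + 4)*(w - 5)
(3) = (j - 5)*(j^2 - 4) = (j - 5)*(j - 2)*(j + 2)
(4) = (h + 2)*(h^2 + 4*h) = h*(h + 2)*(h + 4)
(5) = (a + 1)*(a^2 - a - 20) = (a - 5)*(a + 1)*(a + 4)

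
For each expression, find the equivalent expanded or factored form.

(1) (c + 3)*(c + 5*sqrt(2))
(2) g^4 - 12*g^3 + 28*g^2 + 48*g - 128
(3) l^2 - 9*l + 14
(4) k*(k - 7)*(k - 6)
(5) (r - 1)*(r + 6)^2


(1) = c^2 + 3*c + 5*sqrt(2)*c + 15*sqrt(2)
(2) = (g - 8)*(g - 4)*(g - 2)*(g + 2)
(3) = (l - 7)*(l - 2)
(4) = k^3 - 13*k^2 + 42*k
(5) = r^3 + 11*r^2 + 24*r - 36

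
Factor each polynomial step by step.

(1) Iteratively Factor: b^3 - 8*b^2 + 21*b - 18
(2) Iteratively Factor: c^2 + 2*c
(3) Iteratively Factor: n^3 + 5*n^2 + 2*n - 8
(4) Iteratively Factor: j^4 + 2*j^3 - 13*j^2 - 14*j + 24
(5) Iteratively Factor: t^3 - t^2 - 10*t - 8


(1) = (b - 3)*(b^2 - 5*b + 6) = (b - 3)*(b - 2)*(b - 3)
(2) = (c + 2)*(c)
(3) = (n + 2)*(n^2 + 3*n - 4) = (n + 2)*(n + 4)*(n - 1)
(4) = (j - 3)*(j^3 + 5*j^2 + 2*j - 8) = (j - 3)*(j + 4)*(j^2 + j - 2) = (j - 3)*(j - 1)*(j + 4)*(j + 2)
(5) = (t + 1)*(t^2 - 2*t - 8) = (t - 4)*(t + 1)*(t + 2)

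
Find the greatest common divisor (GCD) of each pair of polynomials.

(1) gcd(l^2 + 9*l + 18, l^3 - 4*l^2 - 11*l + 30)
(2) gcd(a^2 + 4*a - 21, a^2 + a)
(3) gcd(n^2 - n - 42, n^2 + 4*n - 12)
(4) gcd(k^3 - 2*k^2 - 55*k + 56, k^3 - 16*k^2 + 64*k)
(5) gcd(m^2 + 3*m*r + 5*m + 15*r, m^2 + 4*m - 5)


(1) = gcd((l + 3)*(l + 6), (l - 5)*(l - 2)*(l + 3)) = l + 3
(2) = gcd((a - 3)*(a + 7), a*(a + 1)) = 1
(3) = n + 6
(4) = k - 8
(5) = m + 5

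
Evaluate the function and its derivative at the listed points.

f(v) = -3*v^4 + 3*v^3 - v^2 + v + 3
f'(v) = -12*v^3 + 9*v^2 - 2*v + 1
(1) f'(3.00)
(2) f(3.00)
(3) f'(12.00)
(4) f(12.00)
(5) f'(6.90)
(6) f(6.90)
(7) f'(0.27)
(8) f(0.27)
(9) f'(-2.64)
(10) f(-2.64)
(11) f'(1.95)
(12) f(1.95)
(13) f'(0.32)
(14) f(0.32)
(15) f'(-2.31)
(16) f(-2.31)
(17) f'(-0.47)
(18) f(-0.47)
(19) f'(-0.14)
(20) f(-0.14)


(1) = -248.00
(2) = -165.00
(3) = -19463.00
(4) = -57153.00
(5) = -3526.42
(6) = -5852.32
(7) = 0.88
(8) = 3.24
(9) = 289.80
(10) = -207.53
(11) = -57.66
(12) = -19.98
(13) = 0.89
(14) = 3.28
(15) = 201.56
(16) = -127.05
(17) = 5.17
(18) = 1.85
(19) = 1.49
(20) = 2.83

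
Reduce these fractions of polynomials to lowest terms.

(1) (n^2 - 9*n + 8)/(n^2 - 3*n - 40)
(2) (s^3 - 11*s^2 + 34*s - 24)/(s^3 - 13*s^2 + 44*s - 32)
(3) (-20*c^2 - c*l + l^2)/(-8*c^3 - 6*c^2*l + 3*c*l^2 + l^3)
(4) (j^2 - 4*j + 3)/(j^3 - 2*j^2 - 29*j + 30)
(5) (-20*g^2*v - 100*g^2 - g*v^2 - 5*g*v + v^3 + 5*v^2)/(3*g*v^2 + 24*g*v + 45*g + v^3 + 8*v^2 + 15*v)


(1) = (n - 1)/(n + 5)
(2) = (s - 6)/(s - 8)
(3) = (5*c - l)/(2*c^2 + c*l - l^2)
(4) = (j - 3)/(j^2 - j - 30)
(5) = (-20*g^2 - g*v + v^2)/(3*g*v + 9*g + v^2 + 3*v)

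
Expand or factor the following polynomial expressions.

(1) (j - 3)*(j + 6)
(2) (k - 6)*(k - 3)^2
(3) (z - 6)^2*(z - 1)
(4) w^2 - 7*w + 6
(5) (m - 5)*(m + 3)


(1) = j^2 + 3*j - 18
(2) = k^3 - 12*k^2 + 45*k - 54
(3) = z^3 - 13*z^2 + 48*z - 36
(4) = (w - 6)*(w - 1)
(5) = m^2 - 2*m - 15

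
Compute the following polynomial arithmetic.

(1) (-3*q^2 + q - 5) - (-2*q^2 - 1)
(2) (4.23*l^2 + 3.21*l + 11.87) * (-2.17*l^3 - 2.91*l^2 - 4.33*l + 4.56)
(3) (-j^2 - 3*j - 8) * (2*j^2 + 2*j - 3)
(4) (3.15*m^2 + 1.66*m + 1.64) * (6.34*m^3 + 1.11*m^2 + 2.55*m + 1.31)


(1) = -q^2 + q - 4
(2) = -9.1791*l^5 - 19.275*l^4 - 53.4149*l^3 - 29.1522*l^2 - 36.7595*l + 54.1272
(3) = -2*j^4 - 8*j^3 - 19*j^2 - 7*j + 24
(4) = 19.971*m^5 + 14.0209*m^4 + 20.2727*m^3 + 10.1799*m^2 + 6.3566*m + 2.1484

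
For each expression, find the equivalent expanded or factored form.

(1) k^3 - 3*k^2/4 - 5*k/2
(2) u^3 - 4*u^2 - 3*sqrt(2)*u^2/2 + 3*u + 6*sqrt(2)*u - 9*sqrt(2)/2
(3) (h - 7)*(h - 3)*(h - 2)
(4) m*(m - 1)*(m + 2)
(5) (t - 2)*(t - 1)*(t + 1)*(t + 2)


(1) = k*(k - 2)*(k + 5/4)
(2) = (u - 3)*(u - 1)*(u - 3*sqrt(2)/2)
(3) = h^3 - 12*h^2 + 41*h - 42
(4) = m^3 + m^2 - 2*m
(5) = t^4 - 5*t^2 + 4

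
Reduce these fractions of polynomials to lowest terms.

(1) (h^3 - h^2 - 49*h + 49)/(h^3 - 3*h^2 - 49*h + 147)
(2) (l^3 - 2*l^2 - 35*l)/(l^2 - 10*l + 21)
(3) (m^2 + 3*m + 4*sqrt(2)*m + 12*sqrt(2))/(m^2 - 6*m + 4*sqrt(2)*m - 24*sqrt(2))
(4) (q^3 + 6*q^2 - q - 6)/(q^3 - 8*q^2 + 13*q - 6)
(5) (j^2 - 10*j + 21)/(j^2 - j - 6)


(1) = (h - 1)/(h - 3)
(2) = (l^2 + 5*l)/(l - 3)
(3) = (m + 3)/(m - 6)
(4) = (q^2 + 7*q + 6)/(q^2 - 7*q + 6)
(5) = (j - 7)/(j + 2)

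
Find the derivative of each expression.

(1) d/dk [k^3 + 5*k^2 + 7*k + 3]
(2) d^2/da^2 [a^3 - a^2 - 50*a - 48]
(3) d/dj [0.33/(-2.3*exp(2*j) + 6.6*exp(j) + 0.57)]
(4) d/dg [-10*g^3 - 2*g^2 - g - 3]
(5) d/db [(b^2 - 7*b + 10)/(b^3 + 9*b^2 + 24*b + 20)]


(1) = 3*k^2 + 10*k + 7
(2) = 6*a - 2
(3) = (1.518*exp(j) - 2.178)*exp(j)/(-2.3*exp(2*j) + 6.6*exp(j) + 0.57)^2
(4) = -30*g^2 - 4*g - 1
(5) = (-b^3 + 16*b^2 + 25*b - 190)/(b^5 + 16*b^4 + 97*b^3 + 278*b^2 + 380*b + 200)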